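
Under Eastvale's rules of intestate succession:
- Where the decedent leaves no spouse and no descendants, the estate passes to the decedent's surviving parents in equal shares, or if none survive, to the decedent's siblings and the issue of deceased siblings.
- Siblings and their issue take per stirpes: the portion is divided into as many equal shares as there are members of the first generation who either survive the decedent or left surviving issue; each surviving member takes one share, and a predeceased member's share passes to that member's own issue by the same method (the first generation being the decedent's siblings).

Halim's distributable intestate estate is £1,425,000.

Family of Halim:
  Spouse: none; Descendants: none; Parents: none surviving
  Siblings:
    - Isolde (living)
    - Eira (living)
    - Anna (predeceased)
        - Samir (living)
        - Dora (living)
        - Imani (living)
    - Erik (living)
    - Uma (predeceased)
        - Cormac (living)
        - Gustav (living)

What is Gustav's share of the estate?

The entire £1,425,000 passes to the siblings and their issue.
That amount (£1,425,000) is divided into 5 shares of £285,000: Isolde, Eira, and Erik each take £285,000; Anna's £285,000 share passes to Anna's issue; Uma's £285,000 share passes to Uma's issue.
Anna's share (£285,000) is divided into 3 shares of £95,000: Samir, Dora, and Imani each take £95,000.
Uma's share (£285,000) is divided into 2 shares of £142,500: Cormac and Gustav each take £142,500.

Gustav receives £142,500.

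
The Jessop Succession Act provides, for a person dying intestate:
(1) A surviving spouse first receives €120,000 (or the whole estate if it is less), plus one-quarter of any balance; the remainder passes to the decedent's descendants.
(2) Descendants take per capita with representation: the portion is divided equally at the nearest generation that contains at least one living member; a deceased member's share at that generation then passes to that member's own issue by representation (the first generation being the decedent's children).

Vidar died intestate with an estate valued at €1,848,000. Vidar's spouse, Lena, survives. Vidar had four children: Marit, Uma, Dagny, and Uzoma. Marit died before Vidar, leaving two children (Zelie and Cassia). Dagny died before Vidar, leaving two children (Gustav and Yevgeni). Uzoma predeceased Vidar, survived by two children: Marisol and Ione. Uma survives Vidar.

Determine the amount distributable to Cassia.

Lena first takes €120,000, leaving a balance of €1,728,000. Lena then takes one-quarter of the balance (€432,000), for a total of €552,000. The remaining €1,296,000 passes to the descendants.
The descendants' portion (€1,296,000) is divided into 4 shares of €324,000: Uma takes €324,000; Marit's €324,000 share passes to Marit's issue; Dagny's €324,000 share passes to Dagny's issue; Uzoma's €324,000 share passes to Uzoma's issue.
Marit's share (€324,000) is divided into 2 shares of €162,000: Zelie and Cassia each take €162,000.
Dagny's share (€324,000) is divided into 2 shares of €162,000: Gustav and Yevgeni each take €162,000.
Uzoma's share (€324,000) is divided into 2 shares of €162,000: Marisol and Ione each take €162,000.

Cassia receives €162,000.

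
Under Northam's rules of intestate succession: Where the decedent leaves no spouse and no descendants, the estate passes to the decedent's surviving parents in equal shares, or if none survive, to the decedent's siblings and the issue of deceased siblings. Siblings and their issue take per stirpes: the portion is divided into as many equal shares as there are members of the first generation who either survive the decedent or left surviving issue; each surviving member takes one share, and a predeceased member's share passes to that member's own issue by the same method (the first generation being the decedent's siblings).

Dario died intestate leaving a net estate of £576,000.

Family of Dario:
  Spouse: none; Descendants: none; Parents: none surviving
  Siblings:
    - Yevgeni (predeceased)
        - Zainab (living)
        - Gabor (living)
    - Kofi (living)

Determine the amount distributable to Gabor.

The entire £576,000 passes to the siblings and their issue.
That amount (£576,000) is divided into 2 shares of £288,000: Kofi takes £288,000; Yevgeni's £288,000 share passes to Yevgeni's issue.
Yevgeni's share (£288,000) is divided into 2 shares of £144,000: Zainab and Gabor each take £144,000.

Gabor receives £144,000.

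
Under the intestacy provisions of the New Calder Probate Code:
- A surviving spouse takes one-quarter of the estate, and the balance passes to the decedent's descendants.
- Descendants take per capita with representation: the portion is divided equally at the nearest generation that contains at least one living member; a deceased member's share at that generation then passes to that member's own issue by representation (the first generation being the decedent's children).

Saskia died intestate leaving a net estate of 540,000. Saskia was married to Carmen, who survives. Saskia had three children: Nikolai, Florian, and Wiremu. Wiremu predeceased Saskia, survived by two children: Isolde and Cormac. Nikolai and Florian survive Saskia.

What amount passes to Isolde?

Isolde receives 67,500.

Carmen takes one-quarter of 540,000 = 135,000. The remaining 405,000 passes to the descendants.
The descendants' portion (405,000) is divided into 3 shares of 135,000: Nikolai and Florian each take 135,000; Wiremu's 135,000 share passes to Wiremu's issue.
Wiremu's share (135,000) is divided into 2 shares of 67,500: Isolde and Cormac each take 67,500.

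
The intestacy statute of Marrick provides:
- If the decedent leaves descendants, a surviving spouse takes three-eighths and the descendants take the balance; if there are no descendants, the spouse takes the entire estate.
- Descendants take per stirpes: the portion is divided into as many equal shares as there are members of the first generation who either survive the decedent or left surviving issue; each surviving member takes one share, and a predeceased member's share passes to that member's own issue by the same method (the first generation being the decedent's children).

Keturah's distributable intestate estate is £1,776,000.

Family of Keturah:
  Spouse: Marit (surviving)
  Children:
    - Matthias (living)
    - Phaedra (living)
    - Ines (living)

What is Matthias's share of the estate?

Matthias receives £370,000.

Marit takes three-eighths of £1,776,000 = £666,000. The remaining £1,110,000 passes to the descendants.
The descendants' portion (£1,110,000) is divided into 3 shares of £370,000: Matthias, Phaedra, and Ines each take £370,000.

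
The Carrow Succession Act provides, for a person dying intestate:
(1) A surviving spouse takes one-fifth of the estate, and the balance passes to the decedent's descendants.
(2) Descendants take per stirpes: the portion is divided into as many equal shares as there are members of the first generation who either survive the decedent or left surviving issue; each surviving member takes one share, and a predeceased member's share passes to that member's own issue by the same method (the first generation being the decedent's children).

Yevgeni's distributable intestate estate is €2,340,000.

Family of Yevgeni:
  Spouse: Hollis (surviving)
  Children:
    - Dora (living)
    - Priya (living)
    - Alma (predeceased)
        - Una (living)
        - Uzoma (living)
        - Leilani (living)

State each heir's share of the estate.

Hollis takes one-fifth of €2,340,000 = €468,000. The remaining €1,872,000 passes to the descendants.
The descendants' portion (€1,872,000) is divided into 3 shares of €624,000: Dora and Priya each take €624,000; Alma's €624,000 share passes to Alma's issue.
Alma's share (€624,000) is divided into 3 shares of €208,000: Una, Uzoma, and Leilani each take €208,000.

Hollis: €468,000; Dora: €624,000; Priya: €624,000; Una: €208,000; Uzoma: €208,000; Leilani: €208,000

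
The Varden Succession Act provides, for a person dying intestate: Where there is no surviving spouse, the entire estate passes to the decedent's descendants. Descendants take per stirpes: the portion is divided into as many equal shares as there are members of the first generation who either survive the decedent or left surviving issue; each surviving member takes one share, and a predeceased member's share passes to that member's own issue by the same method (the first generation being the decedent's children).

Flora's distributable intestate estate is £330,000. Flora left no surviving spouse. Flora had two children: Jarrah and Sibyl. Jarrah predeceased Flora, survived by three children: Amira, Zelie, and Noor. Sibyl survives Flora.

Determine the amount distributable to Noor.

Noor receives £55,000.

The entire £330,000 passes to the descendants.
That amount (£330,000) is divided into 2 shares of £165,000: Sibyl takes £165,000; Jarrah's £165,000 share passes to Jarrah's issue.
Jarrah's share (£165,000) is divided into 3 shares of £55,000: Amira, Zelie, and Noor each take £55,000.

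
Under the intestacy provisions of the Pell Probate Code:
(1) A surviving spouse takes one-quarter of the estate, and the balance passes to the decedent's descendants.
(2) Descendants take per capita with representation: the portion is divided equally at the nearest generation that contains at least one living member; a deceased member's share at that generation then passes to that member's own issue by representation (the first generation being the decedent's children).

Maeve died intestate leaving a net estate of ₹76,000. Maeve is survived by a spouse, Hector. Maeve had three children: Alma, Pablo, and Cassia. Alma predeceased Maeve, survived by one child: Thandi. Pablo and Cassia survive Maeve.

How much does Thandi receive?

Thandi receives ₹19,000.

Hector takes one-quarter of ₹76,000 = ₹19,000. The remaining ₹57,000 passes to the descendants.
The descendants' portion (₹57,000) is divided into 3 shares of ₹19,000: Pablo and Cassia each take ₹19,000; Alma's ₹19,000 share passes to Alma's issue.
Alma's share (₹19,000) passes entirely to Thandi.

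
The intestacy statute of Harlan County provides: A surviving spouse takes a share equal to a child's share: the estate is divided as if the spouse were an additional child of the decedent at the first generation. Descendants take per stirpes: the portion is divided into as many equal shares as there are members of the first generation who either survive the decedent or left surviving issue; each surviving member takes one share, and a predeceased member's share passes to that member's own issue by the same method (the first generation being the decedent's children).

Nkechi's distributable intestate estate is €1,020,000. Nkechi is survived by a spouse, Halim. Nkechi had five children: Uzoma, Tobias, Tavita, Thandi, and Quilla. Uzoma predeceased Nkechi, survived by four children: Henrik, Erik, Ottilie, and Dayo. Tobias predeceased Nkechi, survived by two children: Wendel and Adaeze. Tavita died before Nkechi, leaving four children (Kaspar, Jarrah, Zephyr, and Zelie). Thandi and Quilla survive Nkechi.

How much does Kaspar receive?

The spouse counts as an additional share at the children's level, so there are 6 primary shares of €170,000. Halim takes one such share (€170,000).
The children's combined portion (€850,000) is divided into 5 shares of €170,000: Thandi and Quilla each take €170,000; Uzoma's €170,000 share passes to Uzoma's issue; Tobias's €170,000 share passes to Tobias's issue; Tavita's €170,000 share passes to Tavita's issue.
Uzoma's share (€170,000) is divided into 4 shares of €42,500: Henrik, Erik, Ottilie, and Dayo each take €42,500.
Tobias's share (€170,000) is divided into 2 shares of €85,000: Wendel and Adaeze each take €85,000.
Tavita's share (€170,000) is divided into 4 shares of €42,500: Kaspar, Jarrah, Zephyr, and Zelie each take €42,500.

Kaspar receives €42,500.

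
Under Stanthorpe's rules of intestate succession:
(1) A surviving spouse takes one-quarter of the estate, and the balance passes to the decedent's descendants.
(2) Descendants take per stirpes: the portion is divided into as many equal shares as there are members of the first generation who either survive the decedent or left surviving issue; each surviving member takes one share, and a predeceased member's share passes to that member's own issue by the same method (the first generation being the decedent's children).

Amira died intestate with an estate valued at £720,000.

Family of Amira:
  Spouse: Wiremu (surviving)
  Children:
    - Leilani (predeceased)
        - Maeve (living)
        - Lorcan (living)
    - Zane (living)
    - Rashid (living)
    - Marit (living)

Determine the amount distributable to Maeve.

Wiremu takes one-quarter of £720,000 = £180,000. The remaining £540,000 passes to the descendants.
The descendants' portion (£540,000) is divided into 4 shares of £135,000: Zane, Rashid, and Marit each take £135,000; Leilani's £135,000 share passes to Leilani's issue.
Leilani's share (£135,000) is divided into 2 shares of £67,500: Maeve and Lorcan each take £67,500.

Maeve receives £67,500.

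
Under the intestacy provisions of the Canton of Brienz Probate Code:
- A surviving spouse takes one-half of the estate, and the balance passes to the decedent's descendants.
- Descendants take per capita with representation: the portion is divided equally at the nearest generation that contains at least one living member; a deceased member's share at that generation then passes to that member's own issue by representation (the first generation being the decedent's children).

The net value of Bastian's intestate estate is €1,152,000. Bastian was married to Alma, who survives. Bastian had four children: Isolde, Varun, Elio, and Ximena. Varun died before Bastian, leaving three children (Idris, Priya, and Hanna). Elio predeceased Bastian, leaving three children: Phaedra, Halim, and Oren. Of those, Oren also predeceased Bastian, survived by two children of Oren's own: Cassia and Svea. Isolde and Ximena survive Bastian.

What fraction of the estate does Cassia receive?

Alma takes one-half of €1,152,000 = €576,000. The remaining €576,000 passes to the descendants.
The descendants' portion (€576,000) is divided into 4 shares of €144,000: Isolde and Ximena each take €144,000; Varun's €144,000 share passes to Varun's issue; Elio's €144,000 share passes to Elio's issue.
Varun's share (€144,000) is divided into 3 shares of €48,000: Idris, Priya, and Hanna each take €48,000.
Elio's share (€144,000) is divided into 3 shares of €48,000: Phaedra and Halim each take €48,000; Oren's €48,000 share passes to Oren's issue.
Oren's share (€48,000) is divided into 2 shares of €24,000: Cassia and Svea each take €24,000.

Cassia receives 1/48 of the estate.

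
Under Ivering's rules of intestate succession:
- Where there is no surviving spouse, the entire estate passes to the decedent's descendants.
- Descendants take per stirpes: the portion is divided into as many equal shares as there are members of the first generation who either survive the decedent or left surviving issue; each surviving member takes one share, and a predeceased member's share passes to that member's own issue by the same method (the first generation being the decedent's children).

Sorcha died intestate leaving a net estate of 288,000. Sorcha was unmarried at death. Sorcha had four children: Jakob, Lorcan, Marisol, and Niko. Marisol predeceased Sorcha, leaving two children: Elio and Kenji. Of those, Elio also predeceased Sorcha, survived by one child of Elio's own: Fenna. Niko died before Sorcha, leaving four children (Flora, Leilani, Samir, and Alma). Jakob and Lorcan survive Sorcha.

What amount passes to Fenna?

Fenna receives 36,000.

The entire 288,000 passes to the descendants.
That amount (288,000) is divided into 4 shares of 72,000: Jakob and Lorcan each take 72,000; Marisol's 72,000 share passes to Marisol's issue; Niko's 72,000 share passes to Niko's issue.
Marisol's share (72,000) is divided into 2 shares of 36,000: Kenji takes 36,000; Elio's 36,000 share passes to Elio's issue.
Elio's share (36,000) passes entirely to Fenna.
Niko's share (72,000) is divided into 4 shares of 18,000: Flora, Leilani, Samir, and Alma each take 18,000.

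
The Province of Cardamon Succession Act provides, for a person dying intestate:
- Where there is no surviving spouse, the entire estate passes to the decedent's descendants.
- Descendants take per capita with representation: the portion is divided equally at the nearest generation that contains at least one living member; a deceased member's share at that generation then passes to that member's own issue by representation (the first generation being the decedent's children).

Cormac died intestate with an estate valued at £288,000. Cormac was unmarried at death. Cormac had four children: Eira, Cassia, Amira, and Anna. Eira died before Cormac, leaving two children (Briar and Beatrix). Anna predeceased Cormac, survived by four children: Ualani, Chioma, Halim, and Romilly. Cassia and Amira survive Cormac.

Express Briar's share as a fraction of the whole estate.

The entire £288,000 passes to the descendants.
That amount (£288,000) is divided into 4 shares of £72,000: Cassia and Amira each take £72,000; Eira's £72,000 share passes to Eira's issue; Anna's £72,000 share passes to Anna's issue.
Eira's share (£72,000) is divided into 2 shares of £36,000: Briar and Beatrix each take £36,000.
Anna's share (£72,000) is divided into 4 shares of £18,000: Ualani, Chioma, Halim, and Romilly each take £18,000.

Briar receives 1/8 of the estate.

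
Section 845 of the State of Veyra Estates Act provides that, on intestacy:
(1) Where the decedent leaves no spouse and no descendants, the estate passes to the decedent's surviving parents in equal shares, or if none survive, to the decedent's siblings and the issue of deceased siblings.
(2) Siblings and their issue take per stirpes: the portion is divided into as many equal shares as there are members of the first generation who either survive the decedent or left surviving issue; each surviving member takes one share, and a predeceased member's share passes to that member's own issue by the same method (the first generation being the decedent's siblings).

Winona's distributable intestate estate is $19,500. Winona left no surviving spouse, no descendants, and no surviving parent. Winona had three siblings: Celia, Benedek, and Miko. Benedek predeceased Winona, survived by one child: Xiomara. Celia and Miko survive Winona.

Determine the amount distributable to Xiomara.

Xiomara receives $6,500.

The entire $19,500 passes to the siblings and their issue.
That amount ($19,500) is divided into 3 shares of $6,500: Celia and Miko each take $6,500; Benedek's $6,500 share passes to Benedek's issue.
Benedek's share ($6,500) passes entirely to Xiomara.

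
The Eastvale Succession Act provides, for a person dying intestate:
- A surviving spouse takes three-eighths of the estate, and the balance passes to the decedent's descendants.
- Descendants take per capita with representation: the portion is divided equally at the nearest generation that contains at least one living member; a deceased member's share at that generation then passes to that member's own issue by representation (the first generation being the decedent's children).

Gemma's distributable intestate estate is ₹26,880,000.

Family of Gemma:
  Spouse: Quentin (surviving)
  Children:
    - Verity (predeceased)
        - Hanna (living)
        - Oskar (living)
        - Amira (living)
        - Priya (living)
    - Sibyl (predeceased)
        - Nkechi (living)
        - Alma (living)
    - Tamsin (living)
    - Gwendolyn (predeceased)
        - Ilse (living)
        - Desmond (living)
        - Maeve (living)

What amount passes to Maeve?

Maeve receives ₹1,400,000.

Quentin takes three-eighths of ₹26,880,000 = ₹10,080,000. The remaining ₹16,800,000 passes to the descendants.
The descendants' portion (₹16,800,000) is divided into 4 shares of ₹4,200,000: Tamsin takes ₹4,200,000; Verity's ₹4,200,000 share passes to Verity's issue; Sibyl's ₹4,200,000 share passes to Sibyl's issue; Gwendolyn's ₹4,200,000 share passes to Gwendolyn's issue.
Verity's share (₹4,200,000) is divided into 4 shares of ₹1,050,000: Hanna, Oskar, Amira, and Priya each take ₹1,050,000.
Sibyl's share (₹4,200,000) is divided into 2 shares of ₹2,100,000: Nkechi and Alma each take ₹2,100,000.
Gwendolyn's share (₹4,200,000) is divided into 3 shares of ₹1,400,000: Ilse, Desmond, and Maeve each take ₹1,400,000.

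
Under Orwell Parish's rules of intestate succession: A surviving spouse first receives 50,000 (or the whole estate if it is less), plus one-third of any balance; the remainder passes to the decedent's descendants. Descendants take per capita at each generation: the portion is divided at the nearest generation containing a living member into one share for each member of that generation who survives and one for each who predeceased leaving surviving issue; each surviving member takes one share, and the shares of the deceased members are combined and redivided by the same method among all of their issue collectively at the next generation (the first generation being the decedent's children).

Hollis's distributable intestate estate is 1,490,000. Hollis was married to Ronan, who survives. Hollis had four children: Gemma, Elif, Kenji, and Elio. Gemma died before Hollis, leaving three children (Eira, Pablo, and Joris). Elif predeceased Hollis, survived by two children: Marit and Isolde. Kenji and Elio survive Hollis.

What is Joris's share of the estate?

Joris receives 96,000.

Ronan first takes 50,000, leaving a balance of 1,440,000. Ronan then takes one-third of the balance (480,000), for a total of 530,000. The remaining 960,000 passes to the descendants.
The descendants' portion (960,000) is divided at the children's generation into 4 shares of 240,000. Kenji and Elio each take 240,000. The 2 shares of the deceased (Gemma and Elif) are combined into a pool of 480,000.
That pool (480,000) is divided at the grandchildren's generation equally among Eira, Pablo, Joris, Marit, and Isolde: 96,000 each.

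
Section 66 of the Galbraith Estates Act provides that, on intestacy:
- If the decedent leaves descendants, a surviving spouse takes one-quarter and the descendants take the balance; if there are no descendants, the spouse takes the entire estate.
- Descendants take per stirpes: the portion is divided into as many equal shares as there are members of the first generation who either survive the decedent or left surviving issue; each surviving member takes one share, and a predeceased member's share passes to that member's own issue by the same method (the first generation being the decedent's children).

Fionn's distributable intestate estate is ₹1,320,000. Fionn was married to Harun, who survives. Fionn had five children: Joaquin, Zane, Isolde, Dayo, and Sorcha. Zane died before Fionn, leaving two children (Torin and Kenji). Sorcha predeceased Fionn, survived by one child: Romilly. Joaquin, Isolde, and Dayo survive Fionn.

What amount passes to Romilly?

Romilly receives ₹198,000.

Harun takes one-quarter of ₹1,320,000 = ₹330,000. The remaining ₹990,000 passes to the descendants.
The descendants' portion (₹990,000) is divided into 5 shares of ₹198,000: Joaquin, Isolde, and Dayo each take ₹198,000; Zane's ₹198,000 share passes to Zane's issue; Sorcha's ₹198,000 share passes to Sorcha's issue.
Zane's share (₹198,000) is divided into 2 shares of ₹99,000: Torin and Kenji each take ₹99,000.
Sorcha's share (₹198,000) passes entirely to Romilly.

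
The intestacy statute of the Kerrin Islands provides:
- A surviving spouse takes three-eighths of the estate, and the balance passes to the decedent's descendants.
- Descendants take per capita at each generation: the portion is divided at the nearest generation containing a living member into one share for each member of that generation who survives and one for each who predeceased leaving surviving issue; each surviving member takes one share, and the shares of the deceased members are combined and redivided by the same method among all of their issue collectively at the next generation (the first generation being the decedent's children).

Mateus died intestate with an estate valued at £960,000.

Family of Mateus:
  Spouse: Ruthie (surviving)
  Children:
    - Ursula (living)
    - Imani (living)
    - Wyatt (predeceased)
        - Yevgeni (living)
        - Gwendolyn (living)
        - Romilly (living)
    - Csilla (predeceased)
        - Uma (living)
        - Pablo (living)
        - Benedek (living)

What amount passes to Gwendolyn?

Ruthie takes three-eighths of £960,000 = £360,000. The remaining £600,000 passes to the descendants.
The descendants' portion (£600,000) is divided at the children's generation into 4 shares of £150,000. Ursula and Imani each take £150,000. The 2 shares of the deceased (Wyatt and Csilla) are combined into a pool of £300,000.
That pool (£300,000) is divided at the grandchildren's generation equally among Yevgeni, Gwendolyn, Romilly, Uma, Pablo, and Benedek: £50,000 each.

Gwendolyn receives £50,000.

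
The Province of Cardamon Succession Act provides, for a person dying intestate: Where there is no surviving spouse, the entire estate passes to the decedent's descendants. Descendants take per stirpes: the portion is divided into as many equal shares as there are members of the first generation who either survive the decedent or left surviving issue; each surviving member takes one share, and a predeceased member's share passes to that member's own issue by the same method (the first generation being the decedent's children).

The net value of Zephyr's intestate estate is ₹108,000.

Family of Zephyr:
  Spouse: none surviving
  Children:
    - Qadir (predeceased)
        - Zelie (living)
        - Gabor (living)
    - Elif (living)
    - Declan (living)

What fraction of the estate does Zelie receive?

Zelie receives 1/6 of the estate.

The entire ₹108,000 passes to the descendants.
That amount (₹108,000) is divided into 3 shares of ₹36,000: Elif and Declan each take ₹36,000; Qadir's ₹36,000 share passes to Qadir's issue.
Qadir's share (₹36,000) is divided into 2 shares of ₹18,000: Zelie and Gabor each take ₹18,000.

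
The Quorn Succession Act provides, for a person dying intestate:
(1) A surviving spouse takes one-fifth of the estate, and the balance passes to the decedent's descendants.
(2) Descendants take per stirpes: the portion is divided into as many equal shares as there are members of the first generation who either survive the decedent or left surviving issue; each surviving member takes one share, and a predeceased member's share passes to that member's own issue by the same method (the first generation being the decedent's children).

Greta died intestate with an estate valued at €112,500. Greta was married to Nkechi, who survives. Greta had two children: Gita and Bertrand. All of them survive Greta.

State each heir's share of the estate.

Nkechi: €22,500; Gita: €45,000; Bertrand: €45,000

Nkechi takes one-fifth of €112,500 = €22,500. The remaining €90,000 passes to the descendants.
The descendants' portion (€90,000) is divided into 2 shares of €45,000: Gita and Bertrand each take €45,000.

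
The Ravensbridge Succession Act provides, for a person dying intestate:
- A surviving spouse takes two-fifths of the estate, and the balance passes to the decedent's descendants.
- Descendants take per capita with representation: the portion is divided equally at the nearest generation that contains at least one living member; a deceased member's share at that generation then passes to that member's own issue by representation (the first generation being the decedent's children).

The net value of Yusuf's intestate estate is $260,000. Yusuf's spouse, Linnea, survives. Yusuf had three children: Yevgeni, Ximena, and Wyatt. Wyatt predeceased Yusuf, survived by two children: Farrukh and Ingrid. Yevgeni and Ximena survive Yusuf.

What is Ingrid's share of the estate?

Ingrid receives $26,000.

Linnea takes two-fifths of $260,000 = $104,000. The remaining $156,000 passes to the descendants.
The descendants' portion ($156,000) is divided into 3 shares of $52,000: Yevgeni and Ximena each take $52,000; Wyatt's $52,000 share passes to Wyatt's issue.
Wyatt's share ($52,000) is divided into 2 shares of $26,000: Farrukh and Ingrid each take $26,000.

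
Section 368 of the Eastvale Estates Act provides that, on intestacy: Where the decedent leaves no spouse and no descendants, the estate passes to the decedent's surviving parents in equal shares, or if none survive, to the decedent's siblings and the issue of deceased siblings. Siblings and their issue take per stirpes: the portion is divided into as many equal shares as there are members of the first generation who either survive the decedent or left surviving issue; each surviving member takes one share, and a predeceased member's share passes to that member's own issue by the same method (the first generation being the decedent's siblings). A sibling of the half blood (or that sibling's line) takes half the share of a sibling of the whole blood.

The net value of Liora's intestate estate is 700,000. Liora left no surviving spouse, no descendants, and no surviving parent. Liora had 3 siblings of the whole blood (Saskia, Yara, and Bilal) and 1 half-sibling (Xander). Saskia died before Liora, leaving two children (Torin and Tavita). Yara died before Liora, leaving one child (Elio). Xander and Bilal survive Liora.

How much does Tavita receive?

The entire 700,000 passes to the siblings and their issue.
Counting each half-blood sibling's line as half a unit, there are 7/2 units in 700,000, so one unit is 200,000. Whole-blood lines (Saskia, Yara, and Bilal) take 200,000 each; half-blood lines (Xander) take 100,000 each.
Saskia's share (200,000) is divided into 2 shares of 100,000: Torin and Tavita each take 100,000.
Yara's share (200,000) passes entirely to Elio.

Tavita receives 100,000.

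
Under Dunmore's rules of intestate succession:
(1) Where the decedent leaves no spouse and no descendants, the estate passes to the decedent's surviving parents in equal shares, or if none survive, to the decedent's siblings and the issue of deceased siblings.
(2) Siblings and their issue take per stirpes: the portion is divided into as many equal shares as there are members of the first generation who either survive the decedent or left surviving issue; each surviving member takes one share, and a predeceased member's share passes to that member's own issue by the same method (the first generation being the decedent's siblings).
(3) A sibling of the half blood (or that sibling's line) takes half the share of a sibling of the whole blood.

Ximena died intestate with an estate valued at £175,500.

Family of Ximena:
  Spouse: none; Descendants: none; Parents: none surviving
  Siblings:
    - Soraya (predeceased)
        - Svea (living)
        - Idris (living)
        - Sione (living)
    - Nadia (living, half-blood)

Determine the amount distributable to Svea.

Svea receives £39,000.

The entire £175,500 passes to the siblings and their issue.
Counting each half-blood sibling's line as half a unit, there are 3/2 units in £175,500, so one unit is £117,000. Whole-blood lines (Soraya) take £117,000 each; half-blood lines (Nadia) take £58,500 each.
Soraya's share (£117,000) is divided into 3 shares of £39,000: Svea, Idris, and Sione each take £39,000.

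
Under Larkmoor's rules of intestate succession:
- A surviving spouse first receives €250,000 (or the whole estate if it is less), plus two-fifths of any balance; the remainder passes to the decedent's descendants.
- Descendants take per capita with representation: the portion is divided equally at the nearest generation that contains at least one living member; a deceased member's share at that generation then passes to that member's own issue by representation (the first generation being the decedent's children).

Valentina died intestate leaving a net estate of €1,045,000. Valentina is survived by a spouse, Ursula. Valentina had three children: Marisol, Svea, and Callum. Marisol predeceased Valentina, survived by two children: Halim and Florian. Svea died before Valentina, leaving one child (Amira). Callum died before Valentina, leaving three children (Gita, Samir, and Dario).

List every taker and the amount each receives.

Ursula: €568,000; Halim: €79,500; Florian: €79,500; Amira: €79,500; Gita: €79,500; Samir: €79,500; Dario: €79,500

Ursula first takes €250,000, leaving a balance of €795,000. Ursula then takes two-fifths of the balance (€318,000), for a total of €568,000. The remaining €477,000 passes to the descendants.
No child survives, so the initial division is made at the grandchildren's generation.
The descendants' portion (€477,000) is divided into 6 shares of €79,500: Halim, Florian, Amira, Gita, Samir, and Dario each take €79,500.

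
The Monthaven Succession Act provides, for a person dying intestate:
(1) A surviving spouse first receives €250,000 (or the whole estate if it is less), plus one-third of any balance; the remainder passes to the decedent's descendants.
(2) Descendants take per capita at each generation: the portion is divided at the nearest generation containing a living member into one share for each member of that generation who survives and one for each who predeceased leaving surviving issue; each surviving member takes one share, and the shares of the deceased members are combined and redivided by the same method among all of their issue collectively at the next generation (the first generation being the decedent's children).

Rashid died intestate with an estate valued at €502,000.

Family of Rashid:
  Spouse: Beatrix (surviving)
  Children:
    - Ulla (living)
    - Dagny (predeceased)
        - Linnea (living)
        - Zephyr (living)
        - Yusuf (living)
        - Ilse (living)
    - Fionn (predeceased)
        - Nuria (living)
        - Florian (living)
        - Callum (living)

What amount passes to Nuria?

Nuria receives €16,000.

Beatrix first takes €250,000, leaving a balance of €252,000. Beatrix then takes one-third of the balance (€84,000), for a total of €334,000. The remaining €168,000 passes to the descendants.
The descendants' portion (€168,000) is divided at the children's generation into 3 shares of €56,000. Ulla takes €56,000. The 2 shares of the deceased (Dagny and Fionn) are combined into a pool of €112,000.
That pool (€112,000) is divided at the grandchildren's generation equally among Linnea, Zephyr, Yusuf, Ilse, Nuria, Florian, and Callum: €16,000 each.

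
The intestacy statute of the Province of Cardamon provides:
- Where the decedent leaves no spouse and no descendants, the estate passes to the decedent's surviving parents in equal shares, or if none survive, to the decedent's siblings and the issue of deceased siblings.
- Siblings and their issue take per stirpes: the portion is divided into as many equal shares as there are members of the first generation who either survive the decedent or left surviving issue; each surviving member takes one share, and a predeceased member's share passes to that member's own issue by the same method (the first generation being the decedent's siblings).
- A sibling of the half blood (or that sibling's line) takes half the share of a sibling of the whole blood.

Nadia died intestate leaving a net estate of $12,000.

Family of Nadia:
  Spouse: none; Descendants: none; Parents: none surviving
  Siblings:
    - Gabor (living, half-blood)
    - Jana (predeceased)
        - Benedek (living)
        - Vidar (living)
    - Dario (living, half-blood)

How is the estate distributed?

Gabor: $3,000; Benedek: $3,000; Vidar: $3,000; Dario: $3,000

The entire $12,000 passes to the siblings and their issue.
Counting each half-blood sibling's line as half a unit, there are 2 units in $12,000, so one unit is $6,000. Whole-blood lines (Jana) take $6,000 each; half-blood lines (Gabor and Dario) take $3,000 each.
Jana's share ($6,000) is divided into 2 shares of $3,000: Benedek and Vidar each take $3,000.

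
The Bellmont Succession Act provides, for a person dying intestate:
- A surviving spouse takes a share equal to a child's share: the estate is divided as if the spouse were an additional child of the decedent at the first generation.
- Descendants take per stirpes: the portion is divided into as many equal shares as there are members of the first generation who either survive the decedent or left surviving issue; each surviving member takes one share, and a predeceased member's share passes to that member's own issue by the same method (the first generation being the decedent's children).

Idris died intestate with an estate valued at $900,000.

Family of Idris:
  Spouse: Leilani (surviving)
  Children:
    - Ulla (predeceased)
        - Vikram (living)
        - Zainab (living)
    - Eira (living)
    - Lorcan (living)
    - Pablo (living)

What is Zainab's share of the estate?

The spouse counts as an additional share at the children's level, so there are 5 primary shares of $180,000. Leilani takes one such share ($180,000).
The children's combined portion ($720,000) is divided into 4 shares of $180,000: Eira, Lorcan, and Pablo each take $180,000; Ulla's $180,000 share passes to Ulla's issue.
Ulla's share ($180,000) is divided into 2 shares of $90,000: Vikram and Zainab each take $90,000.

Zainab receives $90,000.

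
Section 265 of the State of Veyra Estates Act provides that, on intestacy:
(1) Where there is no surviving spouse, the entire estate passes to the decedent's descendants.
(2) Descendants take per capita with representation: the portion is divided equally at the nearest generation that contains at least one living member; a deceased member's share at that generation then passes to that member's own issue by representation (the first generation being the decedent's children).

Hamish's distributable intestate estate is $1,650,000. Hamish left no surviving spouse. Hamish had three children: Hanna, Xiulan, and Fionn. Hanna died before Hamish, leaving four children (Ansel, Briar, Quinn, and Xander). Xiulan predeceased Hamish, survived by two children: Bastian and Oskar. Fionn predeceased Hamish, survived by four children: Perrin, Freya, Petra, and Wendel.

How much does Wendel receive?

The entire $1,650,000 passes to the descendants.
No child survives, so the initial division is made at the grandchildren's generation.
That amount ($1,650,000) is divided into 10 shares of $165,000: Ansel, Briar, Quinn, Xander, Bastian, Oskar, Perrin, Freya, Petra, and Wendel each take $165,000.

Wendel receives $165,000.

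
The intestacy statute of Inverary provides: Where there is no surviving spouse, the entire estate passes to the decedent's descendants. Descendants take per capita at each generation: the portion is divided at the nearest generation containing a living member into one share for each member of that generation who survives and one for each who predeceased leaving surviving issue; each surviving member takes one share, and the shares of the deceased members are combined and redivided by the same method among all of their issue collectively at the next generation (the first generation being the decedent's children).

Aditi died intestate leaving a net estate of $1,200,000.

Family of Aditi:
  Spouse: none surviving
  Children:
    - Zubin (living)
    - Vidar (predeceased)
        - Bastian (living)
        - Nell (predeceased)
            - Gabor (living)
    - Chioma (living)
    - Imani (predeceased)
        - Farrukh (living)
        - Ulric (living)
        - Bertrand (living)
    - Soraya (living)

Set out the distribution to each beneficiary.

Zubin: $240,000; Bastian: $96,000; Gabor: $96,000; Chioma: $240,000; Farrukh: $96,000; Ulric: $96,000; Bertrand: $96,000; Soraya: $240,000

The entire $1,200,000 passes to the descendants.
That amount ($1,200,000) is divided at the children's generation into 5 shares of $240,000. Zubin, Chioma, and Soraya each take $240,000. The 2 shares of the deceased (Vidar and Imani) are combined into a pool of $480,000.
That pool ($480,000) is divided at the grandchildren's generation into 5 shares of $96,000. Bastian, Farrukh, Ulric, and Bertrand each take $96,000. The remaining share for the deceased Nell ($96,000) is carried to the next generation.
That pool ($96,000) passes entirely to Gabor, the sole taker at the great-grandchildren's generation.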